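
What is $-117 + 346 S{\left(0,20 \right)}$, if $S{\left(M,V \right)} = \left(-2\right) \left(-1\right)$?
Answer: $575$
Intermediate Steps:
$S{\left(M,V \right)} = 2$
$-117 + 346 S{\left(0,20 \right)} = -117 + 346 \cdot 2 = -117 + 692 = 575$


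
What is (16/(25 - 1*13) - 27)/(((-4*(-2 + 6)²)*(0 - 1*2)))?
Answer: -77/384 ≈ -0.20052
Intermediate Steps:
(16/(25 - 1*13) - 27)/(((-4*(-2 + 6)²)*(0 - 1*2))) = (16/(25 - 13) - 27)/(((-4*4²)*(0 - 2))) = (16/12 - 27)/((-4*16*(-2))) = (16*(1/12) - 27)/((-64*(-2))) = (4/3 - 27)/128 = -77/3*1/128 = -77/384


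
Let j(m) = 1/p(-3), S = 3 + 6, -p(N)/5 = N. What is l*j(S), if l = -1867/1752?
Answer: -1867/26280 ≈ -0.071043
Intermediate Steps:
p(N) = -5*N
S = 9
l = -1867/1752 (l = -1867*1/1752 = -1867/1752 ≈ -1.0656)
j(m) = 1/15 (j(m) = 1/(-5*(-3)) = 1/15)
l*j(S) = -1867/1752*1/15 = -1867/26280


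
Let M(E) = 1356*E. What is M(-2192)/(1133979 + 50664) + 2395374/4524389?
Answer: -3536804550482/1786595252709 ≈ -1.9796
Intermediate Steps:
M(-2192)/(1133979 + 50664) + 2395374/4524389 = (1356*(-2192))/(1133979 + 50664) + 2395374/4524389 = -2972352/1184643 + 2395374*(1/4524389) = -2972352*1/1184643 + 2395374/4524389 = -990784/394881 + 2395374/4524389 = -3536804550482/1786595252709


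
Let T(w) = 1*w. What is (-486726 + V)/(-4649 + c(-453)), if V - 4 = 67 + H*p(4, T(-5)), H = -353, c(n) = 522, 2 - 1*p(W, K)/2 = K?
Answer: 491597/4127 ≈ 119.12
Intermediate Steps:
T(w) = w
p(W, K) = 4 - 2*K
V = -4871 (V = 4 + (67 - 353*(4 - 2*(-5))) = 4 + (67 - 353*(4 + 10)) = 4 + (67 - 353*14) = 4 + (67 - 4942) = 4 - 4875 = -4871)
(-486726 + V)/(-4649 + c(-453)) = (-486726 - 4871)/(-4649 + 522) = -491597/(-4127) = -491597*(-1/4127) = 491597/4127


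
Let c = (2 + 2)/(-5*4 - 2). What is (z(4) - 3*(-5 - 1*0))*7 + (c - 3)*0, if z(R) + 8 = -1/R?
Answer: 189/4 ≈ 47.250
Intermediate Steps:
z(R) = -8 - 1/R
c = -2/11 (c = 4/(-20 - 2) = 4/(-22) = 4*(-1/22) = -2/11 ≈ -0.18182)
(z(4) - 3*(-5 - 1*0))*7 + (c - 3)*0 = ((-8 - 1/4) - 3*(-5 - 1*0))*7 + (-2/11 - 3)*0 = ((-8 - 1*1/4) - 3*(-5 + 0))*7 - 35/11*0 = ((-8 - 1/4) - 3*(-5))*7 + 0 = (-33/4 + 15)*7 + 0 = (27/4)*7 + 0 = 189/4 + 0 = 189/4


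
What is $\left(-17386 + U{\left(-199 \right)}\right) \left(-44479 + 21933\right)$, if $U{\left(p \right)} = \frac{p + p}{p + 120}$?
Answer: $\frac{30957822416}{79} \approx 3.9187 \cdot 10^{8}$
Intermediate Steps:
$U{\left(p \right)} = \frac{2 p}{120 + p}$
$\left(-17386 + U{\left(-199 \right)}\right) \left(-44479 + 21933\right) = \left(-17386 + 2 \left(-199\right) \frac{1}{120 - 199}\right) \left(-44479 + 21933\right) = \left(-17386 + 2 \left(-199\right) \frac{1}{-79}\right) \left(-22546\right) = \left(-17386 + 2 \left(-199\right) \left(- \frac{1}{79}\right)\right) \left(-22546\right) = \left(-17386 + \frac{398}{79}\right) \left(-22546\right) = \left(- \frac{1373096}{79}\right) \left(-22546\right) = \frac{30957822416}{79}$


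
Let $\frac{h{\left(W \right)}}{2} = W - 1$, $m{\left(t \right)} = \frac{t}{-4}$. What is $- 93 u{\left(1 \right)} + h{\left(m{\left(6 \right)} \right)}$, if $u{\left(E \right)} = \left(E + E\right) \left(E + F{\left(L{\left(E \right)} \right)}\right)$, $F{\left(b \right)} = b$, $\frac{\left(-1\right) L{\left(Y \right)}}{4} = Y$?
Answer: $553$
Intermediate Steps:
$L{\left(Y \right)} = - 4 Y$
$m{\left(t \right)} = - \frac{t}{4}$ ($m{\left(t \right)} = t \left(- \frac{1}{4}\right) = - \frac{t}{4}$)
$u{\left(E \right)} = - 6 E^{2}$ ($u{\left(E \right)} = \left(E + E\right) \left(E - 4 E\right) = 2 E \left(- 3 E\right) = - 6 E^{2}$)
$h{\left(W \right)} = -2 + 2 W$ ($h{\left(W \right)} = 2 \left(W - 1\right) = 2 \left(-1 + W\right) = -2 + 2 W$)
$- 93 u{\left(1 \right)} + h{\left(m{\left(6 \right)} \right)} = - 93 \left(- 6 \cdot 1^{2}\right) + \left(-2 + 2 \left(\left(- \frac{1}{4}\right) 6\right)\right) = - 93 \left(\left(-6\right) 1\right) + \left(-2 + 2 \left(- \frac{3}{2}\right)\right) = \left(-93\right) \left(-6\right) - 5 = 558 - 5 = 553$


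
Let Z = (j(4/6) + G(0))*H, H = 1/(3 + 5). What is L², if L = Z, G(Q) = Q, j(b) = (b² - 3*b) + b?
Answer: 1/81 ≈ 0.012346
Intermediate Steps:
j(b) = b² - 2*b
H = ⅛ (H = 1/8 = ⅛ ≈ 0.12500)
Z = -⅑ (Z = ((4/6)*(-2 + 4/6) + 0)*(⅛) = ((4*(⅙))*(-2 + 4*(⅙)) + 0)*(⅛) = (2*(-2 + ⅔)/3 + 0)*(⅛) = ((⅔)*(-4/3) + 0)*(⅛) = (-8/9 + 0)*(⅛) = -8/9*⅛ = -⅑ ≈ -0.11111)
L = -⅑ ≈ -0.11111
L² = (-⅑)² = 1/81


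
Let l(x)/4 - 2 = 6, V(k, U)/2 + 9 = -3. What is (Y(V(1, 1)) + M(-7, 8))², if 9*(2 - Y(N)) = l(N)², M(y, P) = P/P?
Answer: 994009/81 ≈ 12272.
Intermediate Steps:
V(k, U) = -24 (V(k, U) = -18 + 2*(-3) = -18 - 6 = -24)
M(y, P) = 1
l(x) = 32 (l(x) = 8 + 4*6 = 8 + 24 = 32)
Y(N) = -1006/9 (Y(N) = 2 - ⅑*32² = 2 - ⅑*1024 = 2 - 1024/9 = -1006/9)
(Y(V(1, 1)) + M(-7, 8))² = (-1006/9 + 1)² = (-997/9)² = 994009/81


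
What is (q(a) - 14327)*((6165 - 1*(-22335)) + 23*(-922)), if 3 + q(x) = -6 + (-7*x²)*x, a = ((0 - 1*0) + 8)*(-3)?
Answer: 601259008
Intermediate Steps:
a = -24 (a = ((0 + 0) + 8)*(-3) = (0 + 8)*(-3) = 8*(-3) = -24)
q(x) = -9 - 7*x³ (q(x) = -3 + (-6 + (-7*x²)*x) = -3 + (-6 - 7*x³) = -9 - 7*x³)
(q(a) - 14327)*((6165 - 1*(-22335)) + 23*(-922)) = ((-9 - 7*(-24)³) - 14327)*((6165 - 1*(-22335)) + 23*(-922)) = ((-9 - 7*(-13824)) - 14327)*((6165 + 22335) - 21206) = ((-9 + 96768) - 14327)*(28500 - 21206) = (96759 - 14327)*7294 = 82432*7294 = 601259008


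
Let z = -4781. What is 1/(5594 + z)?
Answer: 1/813 ≈ 0.0012300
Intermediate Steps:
1/(5594 + z) = 1/(5594 - 4781) = 1/813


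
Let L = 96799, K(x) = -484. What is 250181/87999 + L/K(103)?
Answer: -8397127597/42591516 ≈ -197.16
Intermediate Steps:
250181/87999 + L/K(103) = 250181/87999 + 96799/(-484) = 250181*(1/87999) + 96799*(-1/484) = 250181/87999 - 96799/484 = -8397127597/42591516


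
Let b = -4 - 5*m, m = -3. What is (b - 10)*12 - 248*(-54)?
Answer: 13404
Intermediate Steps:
b = 11 (b = -4 - 5*(-3) = -4 + 15 = 11)
(b - 10)*12 - 248*(-54) = (11 - 10)*12 - 248*(-54) = 1*12 + 13392 = 12 + 13392 = 13404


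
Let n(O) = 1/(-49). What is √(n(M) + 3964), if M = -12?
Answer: √194235/7 ≈ 62.960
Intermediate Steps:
n(O) = -1/49
√(n(M) + 3964) = √(-1/49 + 3964) = √(194235/49) = √194235/7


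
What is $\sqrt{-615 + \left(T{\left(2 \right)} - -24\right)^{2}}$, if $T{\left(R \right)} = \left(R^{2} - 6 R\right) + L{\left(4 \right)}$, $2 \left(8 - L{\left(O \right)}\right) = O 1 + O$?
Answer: $i \sqrt{215} \approx 14.663 i$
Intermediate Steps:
$L{\left(O \right)} = 8 - O$ ($L{\left(O \right)} = 8 - \frac{O 1 + O}{2} = 8 - \frac{O + O}{2} = 8 - \frac{2 O}{2} = 8 - O$)
$T{\left(R \right)} = 4 + R^{2} - 6 R$ ($T{\left(R \right)} = \left(R^{2} - 6 R\right) + \left(8 - 4\right) = \left(R^{2} - 6 R\right) + 4 = 4 + R^{2} - 6 R$)
$\sqrt{-615 + \left(T{\left(2 \right)} - -24\right)^{2}} = \sqrt{-615 + \left(\left(4 + 2^{2} - 12\right) - -24\right)^{2}} = \sqrt{-615 + \left(\left(4 + 4 - 12\right) + \left(25 - 1\right)\right)^{2}} = \sqrt{-615 + \left(-4 + 24\right)^{2}} = \sqrt{-615 + 20^{2}} = \sqrt{-615 + 400} = \sqrt{-215} = i \sqrt{215}$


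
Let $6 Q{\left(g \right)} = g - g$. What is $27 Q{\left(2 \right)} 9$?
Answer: $0$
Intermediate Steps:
$Q{\left(g \right)} = 0$ ($Q{\left(g \right)} = \frac{g - g}{6} = \frac{1}{6} \cdot 0 = 0$)
$27 Q{\left(2 \right)} 9 = 27 \cdot 0 \cdot 9 = 0 \cdot 9 = 0$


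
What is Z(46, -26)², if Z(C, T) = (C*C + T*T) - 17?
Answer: 7700625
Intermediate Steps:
Z(C, T) = -17 + C² + T² (Z(C, T) = (C² + T²) - 17 = -17 + C² + T²)
Z(46, -26)² = (-17 + 46² + (-26)²)² = (-17 + 2116 + 676)² = 2775² = 7700625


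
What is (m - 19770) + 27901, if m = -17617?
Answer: -9486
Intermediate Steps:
(m - 19770) + 27901 = (-17617 - 19770) + 27901 = -37387 + 27901 = -9486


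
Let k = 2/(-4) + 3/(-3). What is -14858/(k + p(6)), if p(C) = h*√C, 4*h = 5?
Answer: -3128 - 7820*√6/3 ≈ -9513.0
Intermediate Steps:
h = 5/4 (h = (¼)*5 = 5/4 ≈ 1.2500)
p(C) = 5*√C/4
k = -3/2 (k = 2*(-¼) + 3*(-⅓) = -½ - 1 = -3/2 ≈ -1.5000)
-14858/(k + p(6)) = -14858/(-3/2 + 5*√6/4)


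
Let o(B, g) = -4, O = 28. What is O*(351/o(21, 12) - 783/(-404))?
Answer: -242676/101 ≈ -2402.7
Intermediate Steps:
O*(351/o(21, 12) - 783/(-404)) = 28*(351/(-4) - 783/(-404)) = 28*(351*(-¼) - 783*(-1/404)) = 28*(-351/4 + 783/404) = 28*(-8667/101) = -242676/101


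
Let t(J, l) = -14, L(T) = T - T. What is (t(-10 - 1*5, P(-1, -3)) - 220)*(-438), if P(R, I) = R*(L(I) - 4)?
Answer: 102492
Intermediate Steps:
L(T) = 0
P(R, I) = -4*R (P(R, I) = R*(0 - 4) = R*(-4) = -4*R)
(t(-10 - 1*5, P(-1, -3)) - 220)*(-438) = (-14 - 220)*(-438) = -234*(-438) = 102492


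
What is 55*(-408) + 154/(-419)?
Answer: -9402514/419 ≈ -22440.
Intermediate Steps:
55*(-408) + 154/(-419) = -22440 + 154*(-1/419) = -22440 - 154/419 = -9402514/419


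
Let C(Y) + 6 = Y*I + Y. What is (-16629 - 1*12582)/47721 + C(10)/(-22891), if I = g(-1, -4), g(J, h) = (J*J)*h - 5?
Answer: -221521665/364127137 ≈ -0.60836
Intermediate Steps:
g(J, h) = -5 + h*J² (g(J, h) = J²*h - 5 = h*J² - 5 = -5 + h*J²)
I = -9 (I = -5 - 4*(-1)² = -5 - 4*1 = -5 - 4 = -9)
C(Y) = -6 - 8*Y (C(Y) = -6 + (Y*(-9) + Y) = -6 + (-9*Y + Y) = -6 - 8*Y)
(-16629 - 1*12582)/47721 + C(10)/(-22891) = (-16629 - 1*12582)/47721 + (-6 - 8*10)/(-22891) = (-16629 - 12582)*(1/47721) + (-6 - 80)*(-1/22891) = -29211*1/47721 - 86*(-1/22891) = -9737/15907 + 86/22891 = -221521665/364127137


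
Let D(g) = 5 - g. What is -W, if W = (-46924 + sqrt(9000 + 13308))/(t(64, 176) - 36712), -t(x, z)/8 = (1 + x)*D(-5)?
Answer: -11731/10478 + sqrt(33)/1612 ≈ -1.1160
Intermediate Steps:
t(x, z) = -80 - 80*x (t(x, z) = -8*(1 + x)*(5 - 1*(-5)) = -8*(1 + x)*(5 + 5) = -8*(1 + x)*10 = -8*(10 + 10*x) = -80 - 80*x)
W = 11731/10478 - sqrt(33)/1612 (W = (-46924 + sqrt(9000 + 13308))/((-80 - 80*64) - 36712) = (-46924 + sqrt(22308))/((-80 - 5120) - 36712) = (-46924 + 26*sqrt(33))/(-5200 - 36712) = (-46924 + 26*sqrt(33))/(-41912) = (-46924 + 26*sqrt(33))*(-1/41912) = 11731/10478 - sqrt(33)/1612 ≈ 1.1160)
-W = -(11731/10478 - sqrt(33)/1612) = -11731/10478 + sqrt(33)/1612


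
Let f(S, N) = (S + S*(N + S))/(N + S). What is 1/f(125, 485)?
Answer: 122/15275 ≈ 0.0079869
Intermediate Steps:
f(S, N) = (S + S*(N + S))/(N + S)
1/f(125, 485) = 1/(125*(1 + 485 + 125)/(485 + 125)) = 1/(125*611/610) = 1/(125*(1/610)*611) = 1/(15275/122) = 122/15275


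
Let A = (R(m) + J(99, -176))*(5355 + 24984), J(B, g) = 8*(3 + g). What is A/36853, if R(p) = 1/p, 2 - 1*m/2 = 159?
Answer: -13184631603/11571842 ≈ -1139.4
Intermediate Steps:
m = -314 (m = 4 - 2*159 = 4 - 318 = -314)
J(B, g) = 24 + 8*g
A = -13184631603/314 (A = (1/(-314) + (24 + 8*(-176)))*(5355 + 24984) = (-1/314 + (24 - 1408))*30339 = (-1/314 - 1384)*30339 = -434577/314*30339 = -13184631603/314 ≈ -4.1989e+7)
A/36853 = -13184631603/314/36853 = -13184631603/314*1/36853 = -13184631603/11571842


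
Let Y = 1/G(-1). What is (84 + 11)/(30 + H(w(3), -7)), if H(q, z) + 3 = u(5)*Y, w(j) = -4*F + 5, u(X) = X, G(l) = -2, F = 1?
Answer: 190/49 ≈ 3.8776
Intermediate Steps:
w(j) = 1 (w(j) = -4*1 + 5 = -4 + 5 = 1)
Y = -1/2 (Y = 1/(-2) = -1/2 ≈ -0.50000)
H(q, z) = -11/2 (H(q, z) = -3 + 5*(-1/2) = -3 - 5/2 = -11/2)
(84 + 11)/(30 + H(w(3), -7)) = (84 + 11)/(30 - 11/2) = 95/(49/2) = 95*(2/49) = 190/49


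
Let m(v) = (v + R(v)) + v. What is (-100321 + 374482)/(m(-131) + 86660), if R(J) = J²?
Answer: 274161/103559 ≈ 2.6474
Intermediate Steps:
m(v) = v² + 2*v (m(v) = (v + v²) + v = v² + 2*v)
(-100321 + 374482)/(m(-131) + 86660) = (-100321 + 374482)/(-131*(2 - 131) + 86660) = 274161/(-131*(-129) + 86660) = 274161/(16899 + 86660) = 274161/103559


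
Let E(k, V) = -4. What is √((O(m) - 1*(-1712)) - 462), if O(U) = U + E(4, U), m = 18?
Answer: 4*√79 ≈ 35.553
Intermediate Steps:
O(U) = -4 + U (O(U) = U - 4 = -4 + U)
√((O(m) - 1*(-1712)) - 462) = √(((-4 + 18) - 1*(-1712)) - 462) = √((14 + 1712) - 462) = √(1726 - 462) = √1264 = 4*√79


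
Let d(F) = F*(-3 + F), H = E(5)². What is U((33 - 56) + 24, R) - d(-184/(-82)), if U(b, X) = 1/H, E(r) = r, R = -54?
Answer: 72981/42025 ≈ 1.7366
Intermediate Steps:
H = 25 (H = 5² = 25)
U(b, X) = 1/25
U((33 - 56) + 24, R) - d(-184/(-82)) = 1/25 - (-184/(-82))*(-3 - 184/(-82)) = 1/25 - (-184*(-1/82))*(-3 - 184*(-1/82)) = 1/25 - 92*(-3 + 92/41)/41 = 1/25 - 92*(-31)/(41*41) = 1/25 - 1*(-2852/1681) = 1/25 + 2852/1681 = 72981/42025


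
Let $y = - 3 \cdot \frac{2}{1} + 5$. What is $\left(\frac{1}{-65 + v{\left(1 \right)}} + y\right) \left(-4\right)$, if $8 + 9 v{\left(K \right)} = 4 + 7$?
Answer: $\frac{394}{97} \approx 4.0619$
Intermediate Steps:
$v{\left(K \right)} = \frac{1}{3}$ ($v{\left(K \right)} = - \frac{8}{9} + \frac{4 + 7}{9} = - \frac{8}{9} + \frac{1}{9} \cdot 11 = - \frac{8}{9} + \frac{11}{9} = \frac{1}{3}$)
$y = -1$ ($y = - 3 \cdot 2 \cdot 1 + 5 = \left(-3\right) 2 + 5 = -6 + 5 = -1$)
$\left(\frac{1}{-65 + v{\left(1 \right)}} + y\right) \left(-4\right) = \left(\frac{1}{-65 + \frac{1}{3}} - 1\right) \left(-4\right) = \left(\frac{1}{- \frac{194}{3}} - 1\right) \left(-4\right) = \left(- \frac{3}{194} - 1\right) \left(-4\right) = \left(- \frac{197}{194}\right) \left(-4\right) = \frac{394}{97}$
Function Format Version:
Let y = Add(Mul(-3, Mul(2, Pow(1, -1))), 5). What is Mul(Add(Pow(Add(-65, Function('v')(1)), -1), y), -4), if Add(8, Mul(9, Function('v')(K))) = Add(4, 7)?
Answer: Rational(394, 97) ≈ 4.0619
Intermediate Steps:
Function('v')(K) = Rational(1, 3) (Function('v')(K) = Add(Rational(-8, 9), Mul(Rational(1, 9), Add(4, 7))) = Add(Rational(-8, 9), Mul(Rational(1, 9), 11)) = Add(Rational(-8, 9), Rational(11, 9)) = Rational(1, 3))
y = -1 (y = Add(Mul(-3, Mul(2, 1)), 5) = Add(Mul(-3, 2), 5) = Add(-6, 5) = -1)
Mul(Add(Pow(Add(-65, Function('v')(1)), -1), y), -4) = Mul(Add(Pow(Add(-65, Rational(1, 3)), -1), -1), -4) = Mul(Add(Pow(Rational(-194, 3), -1), -1), -4) = Mul(Add(Rational(-3, 194), -1), -4) = Mul(Rational(-197, 194), -4) = Rational(394, 97)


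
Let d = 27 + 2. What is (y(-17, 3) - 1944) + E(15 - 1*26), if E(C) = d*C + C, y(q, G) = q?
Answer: -2291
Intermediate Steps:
d = 29
E(C) = 30*C (E(C) = 29*C + C = 30*C)
(y(-17, 3) - 1944) + E(15 - 1*26) = (-17 - 1944) + 30*(15 - 1*26) = -1961 + 30*(15 - 26) = -1961 + 30*(-11) = -1961 - 330 = -2291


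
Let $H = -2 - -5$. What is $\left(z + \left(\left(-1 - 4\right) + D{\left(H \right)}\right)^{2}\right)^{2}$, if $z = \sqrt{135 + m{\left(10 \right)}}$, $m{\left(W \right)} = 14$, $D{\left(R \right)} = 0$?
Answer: $\left(25 + \sqrt{149}\right)^{2} \approx 1384.3$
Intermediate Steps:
$H = 3$ ($H = -2 + 5 = 3$)
$z = \sqrt{149}$ ($z = \sqrt{135 + 14} = \sqrt{149} \approx 12.207$)
$\left(z + \left(\left(-1 - 4\right) + D{\left(H \right)}\right)^{2}\right)^{2} = \left(\sqrt{149} + \left(\left(-1 - 4\right) + 0\right)^{2}\right)^{2} = \left(\sqrt{149} + \left(-5 + 0\right)^{2}\right)^{2} = \left(\sqrt{149} + \left(-5\right)^{2}\right)^{2} = \left(\sqrt{149} + 25\right)^{2} = \left(25 + \sqrt{149}\right)^{2}$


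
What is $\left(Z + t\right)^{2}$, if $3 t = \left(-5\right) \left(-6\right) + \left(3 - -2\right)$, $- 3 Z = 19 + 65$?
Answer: $\frac{2401}{9} \approx 266.78$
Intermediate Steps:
$Z = -28$ ($Z = - \frac{19 + 65}{3} = \left(- \frac{1}{3}\right) 84 = -28$)
$t = \frac{35}{3}$ ($t = \frac{\left(-5\right) \left(-6\right) + \left(3 - -2\right)}{3} = \frac{30 + \left(3 + 2\right)}{3} = \frac{30 + 5}{3} = \frac{1}{3} \cdot 35 = \frac{35}{3} \approx 11.667$)
$\left(Z + t\right)^{2} = \left(-28 + \frac{35}{3}\right)^{2} = \left(- \frac{49}{3}\right)^{2} = \frac{2401}{9}$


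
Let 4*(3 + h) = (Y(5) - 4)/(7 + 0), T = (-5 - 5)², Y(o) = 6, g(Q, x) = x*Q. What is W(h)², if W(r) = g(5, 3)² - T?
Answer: 15625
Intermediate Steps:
g(Q, x) = Q*x
T = 100 (T = (-10)² = 100)
h = -41/14 (h = -3 + ((6 - 4)/(7 + 0))/4 = -3 + (2/7)/4 = -3 + (2*(⅐))/4 = -3 + (¼)*(2/7) = -3 + 1/14 = -41/14 ≈ -2.9286)
W(r) = 125 (W(r) = (5*3)² - 1*100 = 15² - 100 = 225 - 100 = 125)
W(h)² = 125² = 15625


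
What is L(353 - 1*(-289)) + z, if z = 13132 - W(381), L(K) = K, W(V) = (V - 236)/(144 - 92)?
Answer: 716103/52 ≈ 13771.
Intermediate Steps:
W(V) = -59/13 + V/52 (W(V) = (-236 + V)/52 = (-236 + V)*(1/52) = -59/13 + V/52)
z = 682719/52 (z = 13132 - (-59/13 + (1/52)*381) = 13132 - (-59/13 + 381/52) = 13132 - 1*145/52 = 13132 - 145/52 = 682719/52 ≈ 13129.)
L(353 - 1*(-289)) + z = (353 - 1*(-289)) + 682719/52 = (353 + 289) + 682719/52 = 642 + 682719/52 = 716103/52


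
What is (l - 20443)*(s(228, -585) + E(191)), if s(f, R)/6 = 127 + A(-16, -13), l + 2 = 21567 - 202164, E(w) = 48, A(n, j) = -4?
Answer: -158019012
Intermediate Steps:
l = -180599 (l = -2 + (21567 - 202164) = -2 - 180597 = -180599)
s(f, R) = 738 (s(f, R) = 6*(127 - 4) = 6*123 = 738)
(l - 20443)*(s(228, -585) + E(191)) = (-180599 - 20443)*(738 + 48) = -201042*786 = -158019012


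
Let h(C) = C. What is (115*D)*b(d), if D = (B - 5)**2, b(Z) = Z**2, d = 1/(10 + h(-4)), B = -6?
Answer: 13915/36 ≈ 386.53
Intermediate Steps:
d = 1/6 (d = 1/(10 - 4) = 1/6 ≈ 0.16667)
D = 121 (D = (-6 - 5)**2 = (-11)**2 = 121)
(115*D)*b(d) = (115*121)*(1/6)**2 = 13915*(1/36) = 13915/36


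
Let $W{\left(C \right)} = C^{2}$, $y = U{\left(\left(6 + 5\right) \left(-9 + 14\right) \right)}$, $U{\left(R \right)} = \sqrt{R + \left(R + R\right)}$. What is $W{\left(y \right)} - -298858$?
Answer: $299023$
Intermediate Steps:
$U{\left(R \right)} = \sqrt{3} \sqrt{R}$ ($U{\left(R \right)} = \sqrt{R + 2 R} = \sqrt{3 R} = \sqrt{3} \sqrt{R}$)
$y = \sqrt{165}$ ($y = \sqrt{3} \sqrt{\left(6 + 5\right) \left(-9 + 14\right)} = \sqrt{3} \sqrt{11 \cdot 5} = \sqrt{3} \sqrt{55} = \sqrt{165} \approx 12.845$)
$W{\left(y \right)} - -298858 = \left(\sqrt{165}\right)^{2} - -298858 = 165 + 298858 = 299023$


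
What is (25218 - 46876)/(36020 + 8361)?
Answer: -21658/44381 ≈ -0.48800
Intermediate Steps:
(25218 - 46876)/(36020 + 8361) = -21658/44381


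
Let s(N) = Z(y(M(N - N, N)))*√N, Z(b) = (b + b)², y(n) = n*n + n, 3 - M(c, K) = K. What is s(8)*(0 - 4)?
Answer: -12800*√2 ≈ -18102.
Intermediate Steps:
M(c, K) = 3 - K
y(n) = n + n² (y(n) = n² + n = n + n²)
Z(b) = 4*b² (Z(b) = (2*b)² = 4*b²)
s(N) = 4*√N*(3 - N)²*(4 - N)² (s(N) = (4*((3 - N)*(1 + (3 - N)))²)*√N = (4*((3 - N)*(4 - N))²)*√N = (4*((3 - N)²*(4 - N)²))*√N = (4*(3 - N)²*(4 - N)²)*√N = 4*√N*(3 - N)²*(4 - N)²)
s(8)*(0 - 4) = (4*√8*(-4 + 8)²*(-3 + 8)²)*(0 - 4) = (4*(2*√2)*4²*5²)*(-4) = (4*(2*√2)*16*25)*(-4) = (3200*√2)*(-4) = -12800*√2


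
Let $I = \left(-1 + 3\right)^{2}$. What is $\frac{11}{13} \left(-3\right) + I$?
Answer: $\frac{19}{13} \approx 1.4615$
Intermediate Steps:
$I = 4$ ($I = 2^{2} = 4$)
$\frac{11}{13} \left(-3\right) + I = \frac{11}{13} \left(-3\right) + 4 = - \frac{33}{13} + 4 = \frac{19}{13}$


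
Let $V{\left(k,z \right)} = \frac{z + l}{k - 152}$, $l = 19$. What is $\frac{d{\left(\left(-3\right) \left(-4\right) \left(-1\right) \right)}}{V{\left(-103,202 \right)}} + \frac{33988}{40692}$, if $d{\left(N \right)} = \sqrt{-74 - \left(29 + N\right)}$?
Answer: $\frac{8497}{10173} - \frac{15 i \sqrt{91}}{13} \approx 0.83525 - 11.007 i$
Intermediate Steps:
$V{\left(k,z \right)} = \frac{19 + z}{-152 + k}$ ($V{\left(k,z \right)} = \frac{z + 19}{k - 152} = \frac{19 + z}{-152 + k}$)
$d{\left(N \right)} = \sqrt{-103 - N}$
$\frac{d{\left(\left(-3\right) \left(-4\right) \left(-1\right) \right)}}{V{\left(-103,202 \right)}} + \frac{33988}{40692} = \frac{\sqrt{-103 - \left(-3\right) \left(-4\right) \left(-1\right)}}{\frac{1}{-152 - 103} \left(19 + 202\right)} + \frac{33988}{40692} = \frac{\sqrt{-103 - 12 \left(-1\right)}}{\frac{1}{-255} \cdot 221} + 33988 \cdot \frac{1}{40692} = \frac{\sqrt{-103 - -12}}{\left(- \frac{1}{255}\right) 221} + \frac{8497}{10173} = \frac{\sqrt{-103 + 12}}{- \frac{13}{15}} + \frac{8497}{10173} = \sqrt{-91} \left(- \frac{15}{13}\right) + \frac{8497}{10173} = i \sqrt{91} \left(- \frac{15}{13}\right) + \frac{8497}{10173} = - \frac{15 i \sqrt{91}}{13} + \frac{8497}{10173} = \frac{8497}{10173} - \frac{15 i \sqrt{91}}{13}$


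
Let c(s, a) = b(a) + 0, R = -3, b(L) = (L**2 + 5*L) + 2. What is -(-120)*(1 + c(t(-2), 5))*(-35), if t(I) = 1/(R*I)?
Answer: -222600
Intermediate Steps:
b(L) = 2 + L**2 + 5*L
t(I) = -1/(3*I) (t(I) = 1/(-3*I) = -1/(3*I))
c(s, a) = 2 + a**2 + 5*a (c(s, a) = (2 + a**2 + 5*a) + 0 = 2 + a**2 + 5*a)
-(-120)*(1 + c(t(-2), 5))*(-35) = -(-120)*(1 + (2 + 5**2 + 5*5))*(-35) = -(-120)*(1 + (2 + 25 + 25))*(-35) = -(-120)*(1 + 52)*(-35) = -(-120)*53*(-35) = -40*(-159)*(-35) = 6360*(-35) = -222600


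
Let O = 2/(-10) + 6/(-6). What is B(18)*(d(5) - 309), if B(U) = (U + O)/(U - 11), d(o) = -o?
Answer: -3768/5 ≈ -753.60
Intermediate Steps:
O = -6/5 (O = 2*(-1/10) + 6*(-1/6) = -1/5 - 1 = -6/5 ≈ -1.2000)
B(U) = (-6/5 + U)/(-11 + U) (B(U) = (U - 6/5)/(U - 11) = (-6/5 + U)/(-11 + U))
B(18)*(d(5) - 309) = ((-6/5 + 18)/(-11 + 18))*(-1*5 - 309) = ((84/5)/7)*(-5 - 309) = ((1/7)*(84/5))*(-314) = (12/5)*(-314) = -3768/5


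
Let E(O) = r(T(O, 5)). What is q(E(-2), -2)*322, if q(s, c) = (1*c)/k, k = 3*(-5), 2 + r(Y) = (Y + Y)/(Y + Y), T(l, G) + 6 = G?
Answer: 644/15 ≈ 42.933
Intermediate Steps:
T(l, G) = -6 + G
r(Y) = -1 (r(Y) = -2 + (Y + Y)/(Y + Y) = -2 + (2*Y)/((2*Y)) = -2 + (2*Y)*(1/(2*Y)) = -2 + 1 = -1)
k = -15
E(O) = -1
q(s, c) = -c/15 (q(s, c) = (1*c)/(-15) = c*(-1/15) = -c/15)
q(E(-2), -2)*322 = -1/15*(-2)*322 = (2/15)*322 = 644/15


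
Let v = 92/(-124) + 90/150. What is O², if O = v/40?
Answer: 121/9610000 ≈ 1.2591e-5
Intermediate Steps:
v = -22/155 (v = 92*(-1/124) + 90*(1/150) = -23/31 + ⅗ = -22/155 ≈ -0.14194)
O = -11/3100 (O = -22/155/40 = -22/155*1/40 = -11/3100 ≈ -0.0035484)
O² = (-11/3100)² = 121/9610000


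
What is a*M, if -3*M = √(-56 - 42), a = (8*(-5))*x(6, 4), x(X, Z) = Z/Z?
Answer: 280*I*√2/3 ≈ 131.99*I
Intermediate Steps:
x(X, Z) = 1
a = -40 (a = (8*(-5))*1 = -40*1 = -40)
M = -7*I*√2/3 (M = -√(-56 - 42)/3 = -7*I*√2/3 ≈ -3.2998*I)
a*M = -(-280)*I*√2/3 = 280*I*√2/3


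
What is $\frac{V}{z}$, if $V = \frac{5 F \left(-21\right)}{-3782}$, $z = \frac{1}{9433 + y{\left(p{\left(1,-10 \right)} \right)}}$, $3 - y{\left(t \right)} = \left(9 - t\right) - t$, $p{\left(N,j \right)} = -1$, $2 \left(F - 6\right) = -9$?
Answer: $\frac{2968875}{7564} \approx 392.5$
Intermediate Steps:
$F = \frac{3}{2}$ ($F = 6 + \frac{1}{2} \left(-9\right) = 6 - \frac{9}{2} = \frac{3}{2} \approx 1.5$)
$y{\left(t \right)} = -6 + 2 t$ ($y{\left(t \right)} = 3 - \left(\left(9 - t\right) - t\right) = 3 - \left(9 - 2 t\right) = 3 + \left(-9 + 2 t\right) = -6 + 2 t$)
$z = \frac{1}{9425}$ ($z = \frac{1}{9433 + \left(-6 + 2 \left(-1\right)\right)} = \frac{1}{9433 - 8} = \frac{1}{9425} \approx 0.0001061$)
$V = \frac{315}{7564}$ ($V = \frac{5 \cdot \frac{3}{2} \left(-21\right)}{-3782} = \frac{15}{2} \left(-21\right) \left(- \frac{1}{3782}\right) = \left(- \frac{315}{2}\right) \left(- \frac{1}{3782}\right) = \frac{315}{7564} \approx 0.041645$)
$\frac{V}{z} = \frac{315 \frac{1}{\frac{1}{9425}}}{7564} = \frac{315}{7564} \cdot 9425 = \frac{2968875}{7564}$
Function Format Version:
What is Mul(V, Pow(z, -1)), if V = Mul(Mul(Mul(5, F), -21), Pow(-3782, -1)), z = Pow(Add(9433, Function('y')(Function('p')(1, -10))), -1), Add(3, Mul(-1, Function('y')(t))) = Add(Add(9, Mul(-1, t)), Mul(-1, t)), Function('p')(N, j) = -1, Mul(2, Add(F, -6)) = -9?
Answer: Rational(2968875, 7564) ≈ 392.50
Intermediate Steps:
F = Rational(3, 2) (F = Add(6, Mul(Rational(1, 2), -9)) = Add(6, Rational(-9, 2)) = Rational(3, 2) ≈ 1.5000)
Function('y')(t) = Add(-6, Mul(2, t)) (Function('y')(t) = Add(3, Mul(-1, Add(Add(9, Mul(-1, t)), Mul(-1, t)))) = Add(3, Mul(-1, Add(9, Mul(-2, t)))) = Add(3, Add(-9, Mul(2, t))) = Add(-6, Mul(2, t)))
z = Rational(1, 9425) (z = Pow(Add(9433, Add(-6, Mul(2, -1))), -1) = Pow(Add(9433, Add(-6, -2)), -1) = Pow(Add(9433, -8), -1) = Pow(9425, -1) = Rational(1, 9425) ≈ 0.00010610)
V = Rational(315, 7564) (V = Mul(Mul(Mul(5, Rational(3, 2)), -21), Pow(-3782, -1)) = Mul(Mul(Rational(15, 2), -21), Rational(-1, 3782)) = Mul(Rational(-315, 2), Rational(-1, 3782)) = Rational(315, 7564) ≈ 0.041645)
Mul(V, Pow(z, -1)) = Mul(Rational(315, 7564), Pow(Rational(1, 9425), -1)) = Mul(Rational(315, 7564), 9425) = Rational(2968875, 7564)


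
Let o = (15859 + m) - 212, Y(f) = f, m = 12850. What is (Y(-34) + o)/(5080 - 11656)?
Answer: -28463/6576 ≈ -4.3283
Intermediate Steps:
o = 28497 (o = (15859 + 12850) - 212 = 28709 - 212 = 28497)
(Y(-34) + o)/(5080 - 11656) = (-34 + 28497)/(5080 - 11656) = 28463/(-6576) = 28463*(-1/6576) = -28463/6576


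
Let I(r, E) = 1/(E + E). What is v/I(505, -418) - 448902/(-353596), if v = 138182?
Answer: -20423731608845/176798 ≈ -1.1552e+8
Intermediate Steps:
I(r, E) = 1/(2*E)
v/I(505, -418) - 448902/(-353596) = 138182/(((½)/(-418))) - 448902/(-353596) = 138182/(((½)*(-1/418))) - 448902*(-1/353596) = 138182/(-1/836) + 224451/176798 = 138182*(-836) + 224451/176798 = -115520152 + 224451/176798 = -20423731608845/176798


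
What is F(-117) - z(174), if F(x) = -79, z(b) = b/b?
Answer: -80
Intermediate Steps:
z(b) = 1
F(-117) - z(174) = -79 - 1*1 = -79 - 1 = -80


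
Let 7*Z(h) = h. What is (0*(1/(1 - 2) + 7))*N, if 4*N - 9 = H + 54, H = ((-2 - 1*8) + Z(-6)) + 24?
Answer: 0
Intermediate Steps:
Z(h) = h/7
H = 92/7 (H = ((-2 - 1*8) + (1/7)*(-6)) + 24 = ((-2 - 8) - 6/7) + 24 = (-10 - 6/7) + 24 = -76/7 + 24 = 92/7 ≈ 13.143)
N = 533/28 (N = 9/4 + (92/7 + 54)/4 = 9/4 + (1/4)*(470/7) = 9/4 + 235/14 = 533/28 ≈ 19.036)
(0*(1/(1 - 2) + 7))*N = (0*(1/(1 - 2) + 7))*(533/28) = (0*(1/(-1) + 7))*(533/28) = (0*(-1 + 7))*(533/28) = (0*6)*(533/28) = 0*(533/28) = 0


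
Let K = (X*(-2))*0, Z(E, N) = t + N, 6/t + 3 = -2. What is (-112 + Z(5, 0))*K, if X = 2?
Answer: 0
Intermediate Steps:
t = -6/5 (t = 6/(-3 - 2) = 6/(-5) = 6*(-⅕) = -6/5 ≈ -1.2000)
Z(E, N) = -6/5 + N
K = 0 (K = (2*(-2))*0 = -4*0 = 0)
(-112 + Z(5, 0))*K = (-112 + (-6/5 + 0))*0 = (-112 - 6/5)*0 = -566/5*0 = 0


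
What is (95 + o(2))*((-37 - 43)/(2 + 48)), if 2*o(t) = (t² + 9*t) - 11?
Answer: -804/5 ≈ -160.80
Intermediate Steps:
o(t) = -11/2 + t²/2 + 9*t/2 (o(t) = ((t² + 9*t) - 11)/2 = (-11 + t² + 9*t)/2 = -11/2 + t²/2 + 9*t/2)
(95 + o(2))*((-37 - 43)/(2 + 48)) = (95 + (-11/2 + (½)*2² + (9/2)*2))*((-37 - 43)/(2 + 48)) = (95 + (-11/2 + (½)*4 + 9))*(-80/50) = (95 + (-11/2 + 2 + 9))*(-80*1/50) = (95 + 11/2)*(-8/5) = (201/2)*(-8/5) = -804/5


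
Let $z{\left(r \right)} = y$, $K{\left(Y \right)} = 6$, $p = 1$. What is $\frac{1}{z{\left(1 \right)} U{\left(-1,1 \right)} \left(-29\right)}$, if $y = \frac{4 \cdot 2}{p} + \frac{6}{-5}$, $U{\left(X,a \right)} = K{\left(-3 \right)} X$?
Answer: $\frac{5}{5916} \approx 0.00084517$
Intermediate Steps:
$U{\left(X,a \right)} = 6 X$
$y = \frac{34}{5}$ ($y = \frac{4 \cdot 2}{1} + \frac{6}{-5} = 8 \cdot 1 + 6 \left(- \frac{1}{5}\right) = 8 - \frac{6}{5} = \frac{34}{5} \approx 6.8$)
$z{\left(r \right)} = \frac{34}{5}$
$\frac{1}{z{\left(1 \right)} U{\left(-1,1 \right)} \left(-29\right)} = \frac{1}{\frac{34 \cdot 6 \left(-1\right)}{5} \left(-29\right)} = \frac{1}{\frac{34}{5} \left(-6\right) \left(-29\right)} = \frac{1}{\left(- \frac{204}{5}\right) \left(-29\right)} = \frac{1}{\frac{5916}{5}} = \frac{5}{5916}$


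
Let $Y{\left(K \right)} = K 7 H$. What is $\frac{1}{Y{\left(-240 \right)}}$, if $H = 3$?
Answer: $- \frac{1}{5040} \approx -0.00019841$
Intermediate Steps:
$Y{\left(K \right)} = 21 K$ ($Y{\left(K \right)} = K 7 \cdot 3 = 7 K 3 = 21 K$)
$\frac{1}{Y{\left(-240 \right)}} = \frac{1}{21 \left(-240\right)} = \frac{1}{-5040} = - \frac{1}{5040}$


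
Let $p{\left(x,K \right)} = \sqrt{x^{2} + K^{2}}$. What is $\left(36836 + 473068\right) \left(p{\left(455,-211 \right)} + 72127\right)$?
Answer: $36777845808 + 509904 \sqrt{251546} \approx 3.7034 \cdot 10^{10}$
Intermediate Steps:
$p{\left(x,K \right)} = \sqrt{K^{2} + x^{2}}$
$\left(36836 + 473068\right) \left(p{\left(455,-211 \right)} + 72127\right) = \left(36836 + 473068\right) \left(\sqrt{\left(-211\right)^{2} + 455^{2}} + 72127\right) = 509904 \left(\sqrt{44521 + 207025} + 72127\right) = 509904 \left(\sqrt{251546} + 72127\right) = 509904 \left(72127 + \sqrt{251546}\right) = 36777845808 + 509904 \sqrt{251546}$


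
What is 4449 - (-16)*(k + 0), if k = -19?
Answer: 4145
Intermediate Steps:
4449 - (-16)*(k + 0) = 4449 - (-16)*(-19 + 0) = 4449 - (-16)*(-19) = 4449 - 1*304 = 4449 - 304 = 4145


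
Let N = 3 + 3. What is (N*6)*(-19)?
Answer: -684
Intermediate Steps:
N = 6
(N*6)*(-19) = (6*6)*(-19) = 36*(-19) = -684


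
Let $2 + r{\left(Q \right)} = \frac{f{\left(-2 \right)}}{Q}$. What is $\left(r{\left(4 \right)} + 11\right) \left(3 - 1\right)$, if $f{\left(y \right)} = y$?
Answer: $17$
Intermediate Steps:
$r{\left(Q \right)} = -2 - \frac{2}{Q}$
$\left(r{\left(4 \right)} + 11\right) \left(3 - 1\right) = \left(\left(-2 - \frac{2}{4}\right) + 11\right) \left(3 - 1\right) = \left(\left(-2 - \frac{1}{2}\right) + 11\right) \left(3 - 1\right) = \left(\left(-2 - \frac{1}{2}\right) + 11\right) 2 = \left(- \frac{5}{2} + 11\right) 2 = \frac{17}{2} \cdot 2 = 17$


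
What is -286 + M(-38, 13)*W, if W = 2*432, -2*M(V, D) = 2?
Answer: -1150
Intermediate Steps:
M(V, D) = -1 (M(V, D) = -½*2 = -1)
W = 864
-286 + M(-38, 13)*W = -286 - 1*864 = -286 - 864 = -1150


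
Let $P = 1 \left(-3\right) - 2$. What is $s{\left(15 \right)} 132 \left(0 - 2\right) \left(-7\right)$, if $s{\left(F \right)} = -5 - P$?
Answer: $0$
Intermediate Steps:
$P = -5$ ($P = -3 - 2 = -5$)
$s{\left(F \right)} = 0$ ($s{\left(F \right)} = -5 - -5 = -5 + 5 = 0$)
$s{\left(15 \right)} 132 \left(0 - 2\right) \left(-7\right) = 0 \cdot 132 \left(0 - 2\right) \left(-7\right) = 0 \left(\left(-2\right) \left(-7\right)\right) = 0 \cdot 14 = 0$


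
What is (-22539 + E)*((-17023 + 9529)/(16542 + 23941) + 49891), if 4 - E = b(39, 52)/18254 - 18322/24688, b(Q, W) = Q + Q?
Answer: -5127676185558082765091/4560964081304 ≈ -1.1243e+9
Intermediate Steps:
b(Q, W) = 2*Q
E = 533785783/112663688 (E = 4 - ((2*39)/18254 - 18322/24688) = 4 - (78*(1/18254) - 18322*1/24688) = 4 - (39/9127 - 9161/12344) = 4 - 1*(-83131031/112663688) = 4 + 83131031/112663688 = 533785783/112663688 ≈ 4.7379)
(-22539 + E)*((-17023 + 9529)/(16542 + 23941) + 49891) = (-22539 + 533785783/112663688)*((-17023 + 9529)/(16542 + 23941) + 49891) = -2538793078049*(-7494/40483 + 49891)/112663688 = -2538793078049/112663688*2019729859/40483 = -5127676185558082765091/4560964081304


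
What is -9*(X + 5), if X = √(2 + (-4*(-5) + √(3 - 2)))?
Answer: -45 - 9*√23 ≈ -88.162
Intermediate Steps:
X = √23 (X = √(2 + (20 + √1)) = √(2 + (20 + 1)) = √(2 + 21) = √23 ≈ 4.7958)
-9*(X + 5) = -9*(√23 + 5) = -9*(5 + √23) = -45 - 9*√23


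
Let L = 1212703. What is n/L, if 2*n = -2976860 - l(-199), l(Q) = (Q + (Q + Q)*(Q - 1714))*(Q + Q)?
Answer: 149985395/1212703 ≈ 123.68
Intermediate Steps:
l(Q) = 2*Q*(Q + 2*Q*(-1714 + Q)) (l(Q) = (Q + (2*Q)*(-1714 + Q))*(2*Q) = (Q + 2*Q*(-1714 + Q))*(2*Q) = 2*Q*(Q + 2*Q*(-1714 + Q)))
n = 149985395 (n = (-2976860 - (-199)²*(-6854 + 4*(-199)))/2 = (-2976860 - 39601*(-6854 - 796))/2 = (-2976860 - 39601*(-7650))/2 = (-2976860 - 1*(-302947650))/2 = (-2976860 + 302947650)/2 = (½)*299970790 = 149985395)
n/L = 149985395/1212703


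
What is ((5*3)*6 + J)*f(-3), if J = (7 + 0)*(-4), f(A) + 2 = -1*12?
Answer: -868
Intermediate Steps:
f(A) = -14 (f(A) = -2 - 1*12 = -2 - 12 = -14)
J = -28 (J = 7*(-4) = -28)
((5*3)*6 + J)*f(-3) = ((5*3)*6 - 28)*(-14) = (15*6 - 28)*(-14) = (90 - 28)*(-14) = 62*(-14) = -868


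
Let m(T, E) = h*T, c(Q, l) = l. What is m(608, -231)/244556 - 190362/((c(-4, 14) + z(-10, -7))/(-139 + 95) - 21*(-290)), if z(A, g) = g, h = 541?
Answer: -490061550896/16382378467 ≈ -29.914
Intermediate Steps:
m(T, E) = 541*T
m(608, -231)/244556 - 190362/((c(-4, 14) + z(-10, -7))/(-139 + 95) - 21*(-290)) = (541*608)/244556 - 190362/((14 - 7)/(-139 + 95) - 21*(-290)) = 328928*(1/244556) - 190362/(7/(-44) + 6090) = 82232/61139 - 190362/(7*(-1/44) + 6090) = 82232/61139 - 190362/(-7/44 + 6090) = 82232/61139 - 190362/267953/44 = 82232/61139 - 190362*44/267953 = 82232/61139 - 8375928/267953 = -490061550896/16382378467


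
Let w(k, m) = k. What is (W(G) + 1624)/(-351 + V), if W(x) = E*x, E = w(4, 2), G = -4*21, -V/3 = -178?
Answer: 1288/183 ≈ 7.0383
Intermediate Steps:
V = 534 (V = -3*(-178) = 534)
G = -84
E = 4
W(x) = 4*x
(W(G) + 1624)/(-351 + V) = (4*(-84) + 1624)/(-351 + 534) = (-336 + 1624)/183 = 1288*(1/183) = 1288/183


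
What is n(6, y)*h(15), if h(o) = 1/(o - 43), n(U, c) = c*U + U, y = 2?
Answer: -9/14 ≈ -0.64286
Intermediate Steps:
n(U, c) = U + U*c (n(U, c) = U*c + U = U + U*c)
h(o) = 1/(-43 + o)
n(6, y)*h(15) = (6*(1 + 2))/(-43 + 15) = (6*3)/(-28) = 18*(-1/28) = -9/14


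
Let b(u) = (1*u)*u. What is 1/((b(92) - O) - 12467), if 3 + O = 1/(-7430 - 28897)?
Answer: -36327/145307999 ≈ -0.00025000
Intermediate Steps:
b(u) = u² (b(u) = u*u = u²)
O = -108982/36327 (O = -3 + 1/(-7430 - 28897) = -3 + 1/(-36327) = -3 - 1/36327 = -108982/36327 ≈ -3.0000)
1/((b(92) - O) - 12467) = 1/((92² - 1*(-108982/36327)) - 12467) = 1/((8464 + 108982/36327) - 12467) = 1/(307580710/36327 - 12467) = 1/(-145307999/36327) = -36327/145307999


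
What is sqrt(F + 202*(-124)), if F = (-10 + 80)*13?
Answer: 9*I*sqrt(298) ≈ 155.36*I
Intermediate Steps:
F = 910 (F = 70*13 = 910)
sqrt(F + 202*(-124)) = sqrt(910 + 202*(-124)) = sqrt(910 - 25048) = sqrt(-24138) = 9*I*sqrt(298)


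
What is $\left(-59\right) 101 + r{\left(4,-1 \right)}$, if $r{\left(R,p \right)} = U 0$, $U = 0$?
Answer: $-5959$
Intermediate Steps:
$r{\left(R,p \right)} = 0$ ($r{\left(R,p \right)} = 0 \cdot 0 = 0$)
$\left(-59\right) 101 + r{\left(4,-1 \right)} = \left(-59\right) 101 + 0 = -5959 + 0 = -5959$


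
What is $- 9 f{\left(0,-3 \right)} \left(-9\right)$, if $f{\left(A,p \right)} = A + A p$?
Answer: $0$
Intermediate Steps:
$- 9 f{\left(0,-3 \right)} \left(-9\right) = - 9 \cdot 0 \left(1 - 3\right) \left(-9\right) = - 9 \cdot 0 \left(-2\right) \left(-9\right) = \left(-9\right) 0 \left(-9\right) = 0 \left(-9\right) = 0$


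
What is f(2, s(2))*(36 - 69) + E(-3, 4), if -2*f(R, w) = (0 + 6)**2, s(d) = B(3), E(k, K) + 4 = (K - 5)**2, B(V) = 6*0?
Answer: 591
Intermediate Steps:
B(V) = 0
E(k, K) = -4 + (-5 + K)**2 (E(k, K) = -4 + (K - 5)**2 = -4 + (-5 + K)**2)
s(d) = 0
f(R, w) = -18 (f(R, w) = -(0 + 6)**2/2 = -1/2*6**2 = -1/2*36 = -18)
f(2, s(2))*(36 - 69) + E(-3, 4) = -18*(36 - 69) + (-4 + (-5 + 4)**2) = -18*(-33) + (-4 + (-1)**2) = 594 + (-4 + 1) = 594 - 3 = 591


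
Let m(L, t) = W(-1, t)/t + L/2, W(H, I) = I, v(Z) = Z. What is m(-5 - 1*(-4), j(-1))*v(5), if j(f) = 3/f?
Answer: 5/2 ≈ 2.5000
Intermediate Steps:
m(L, t) = 1 + L/2 (m(L, t) = t/t + L/2 = 1 + L*(½) = 1 + L/2)
m(-5 - 1*(-4), j(-1))*v(5) = (1 + (-5 - 1*(-4))/2)*5 = (1 + (-5 + 4)/2)*5 = (1 + (½)*(-1))*5 = (1 - ½)*5 = (½)*5 = 5/2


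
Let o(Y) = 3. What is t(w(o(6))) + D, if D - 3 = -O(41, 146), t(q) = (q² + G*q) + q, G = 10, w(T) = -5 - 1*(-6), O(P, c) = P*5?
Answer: -190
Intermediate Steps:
O(P, c) = 5*P
w(T) = 1 (w(T) = -5 + 6 = 1)
t(q) = q² + 11*q (t(q) = (q² + 10*q) + q = q² + 11*q)
D = -202 (D = 3 - 5*41 = 3 - 1*205 = 3 - 205 = -202)
t(w(o(6))) + D = 1*(11 + 1) - 202 = 1*12 - 202 = 12 - 202 = -190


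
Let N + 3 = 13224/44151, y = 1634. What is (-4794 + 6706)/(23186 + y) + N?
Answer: -239570589/91318985 ≈ -2.6234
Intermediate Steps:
N = -39743/14717 (N = -3 + 13224/44151 = -3 + 13224*(1/44151) = -3 + 4408/14717 = -39743/14717 ≈ -2.7005)
(-4794 + 6706)/(23186 + y) + N = (-4794 + 6706)/(23186 + 1634) - 39743/14717 = 1912/24820 - 39743/14717 = 1912*(1/24820) - 39743/14717 = 478/6205 - 39743/14717 = -239570589/91318985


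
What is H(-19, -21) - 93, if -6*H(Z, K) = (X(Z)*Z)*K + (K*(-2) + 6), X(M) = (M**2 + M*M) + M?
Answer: -93701/2 ≈ -46851.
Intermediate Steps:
X(M) = M + 2*M**2 (X(M) = (M**2 + M**2) + M = 2*M**2 + M = M + 2*M**2)
H(Z, K) = -1 + K/3 - K*Z**2*(1 + 2*Z)/6 (H(Z, K) = -(((Z*(1 + 2*Z))*Z)*K + (K*(-2) + 6))/6 = -((Z**2*(1 + 2*Z))*K + (-2*K + 6))/6 = -(K*Z**2*(1 + 2*Z) + (6 - 2*K))/6 = -(6 - 2*K + K*Z**2*(1 + 2*Z))/6 = -1 + K/3 - K*Z**2*(1 + 2*Z)/6)
H(-19, -21) - 93 = (-1 + (1/3)*(-21) - 1/6*(-21)*(-19)**2*(1 + 2*(-19))) - 93 = (-1 - 7 - 1/6*(-21)*361*(1 - 38)) - 93 = (-1 - 7 - 1/6*(-21)*361*(-37)) - 93 = (-1 - 7 - 93499/2) - 93 = -93515/2 - 93 = -93701/2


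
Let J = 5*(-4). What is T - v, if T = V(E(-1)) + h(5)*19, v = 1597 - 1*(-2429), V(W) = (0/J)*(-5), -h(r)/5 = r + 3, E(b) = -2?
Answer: -4786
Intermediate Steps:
J = -20
h(r) = -15 - 5*r (h(r) = -5*(r + 3) = -5*(3 + r) = -15 - 5*r)
V(W) = 0 (V(W) = (0/(-20))*(-5) = (0*(-1/20))*(-5) = 0*(-5) = 0)
v = 4026 (v = 1597 + 2429 = 4026)
T = -760 (T = 0 + (-15 - 5*5)*19 = 0 + (-15 - 25)*19 = 0 - 40*19 = 0 - 760 = -760)
T - v = -760 - 1*4026 = -760 - 4026 = -4786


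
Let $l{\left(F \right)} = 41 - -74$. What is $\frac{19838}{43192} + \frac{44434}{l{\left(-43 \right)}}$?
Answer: $\frac{960737349}{2483540} \approx 386.84$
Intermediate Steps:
$l{\left(F \right)} = 115$ ($l{\left(F \right)} = 41 + 74 = 115$)
$\frac{19838}{43192} + \frac{44434}{l{\left(-43 \right)}} = \frac{19838}{43192} + \frac{44434}{115} = 19838 \cdot \frac{1}{43192} + 44434 \cdot \frac{1}{115} = \frac{9919}{21596} + \frac{44434}{115} = \frac{960737349}{2483540}$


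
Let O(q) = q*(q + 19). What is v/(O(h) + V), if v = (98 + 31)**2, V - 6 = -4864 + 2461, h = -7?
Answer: -5547/827 ≈ -6.7074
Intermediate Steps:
O(q) = q*(19 + q)
V = -2397 (V = 6 + (-4864 + 2461) = 6 - 2403 = -2397)
v = 16641 (v = 129**2 = 16641)
v/(O(h) + V) = 16641/(-7*(19 - 7) - 2397) = 16641/(-7*12 - 2397) = 16641/(-84 - 2397) = 16641/(-2481) = 16641*(-1/2481) = -5547/827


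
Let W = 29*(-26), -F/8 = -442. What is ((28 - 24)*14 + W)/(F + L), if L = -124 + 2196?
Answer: -349/2804 ≈ -0.12446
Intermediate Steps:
F = 3536 (F = -8*(-442) = 3536)
L = 2072
W = -754
((28 - 24)*14 + W)/(F + L) = ((28 - 24)*14 - 754)/(3536 + 2072) = (4*14 - 754)/5608 = (56 - 754)*(1/5608) = -698*1/5608 = -349/2804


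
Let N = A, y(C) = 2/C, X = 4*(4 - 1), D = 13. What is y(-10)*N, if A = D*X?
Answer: -156/5 ≈ -31.200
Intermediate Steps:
X = 12 (X = 4*3 = 12)
A = 156 (A = 13*12 = 156)
N = 156
y(-10)*N = (2/(-10))*156 = (2*(-⅒))*156 = -⅕*156 = -156/5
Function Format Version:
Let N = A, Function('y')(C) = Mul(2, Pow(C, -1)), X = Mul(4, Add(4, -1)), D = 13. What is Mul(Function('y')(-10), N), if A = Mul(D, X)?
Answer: Rational(-156, 5) ≈ -31.200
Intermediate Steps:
X = 12 (X = Mul(4, 3) = 12)
A = 156 (A = Mul(13, 12) = 156)
N = 156
Mul(Function('y')(-10), N) = Mul(Mul(2, Pow(-10, -1)), 156) = Mul(Mul(2, Rational(-1, 10)), 156) = Mul(Rational(-1, 5), 156) = Rational(-156, 5)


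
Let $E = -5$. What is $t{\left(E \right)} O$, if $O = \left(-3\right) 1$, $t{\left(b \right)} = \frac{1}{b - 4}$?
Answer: $\frac{1}{3} \approx 0.33333$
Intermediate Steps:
$t{\left(b \right)} = \frac{1}{-4 + b}$
$O = -3$
$t{\left(E \right)} O = \frac{1}{-4 - 5} \left(-3\right) = \frac{1}{-9} \left(-3\right) = \left(- \frac{1}{9}\right) \left(-3\right) = \frac{1}{3}$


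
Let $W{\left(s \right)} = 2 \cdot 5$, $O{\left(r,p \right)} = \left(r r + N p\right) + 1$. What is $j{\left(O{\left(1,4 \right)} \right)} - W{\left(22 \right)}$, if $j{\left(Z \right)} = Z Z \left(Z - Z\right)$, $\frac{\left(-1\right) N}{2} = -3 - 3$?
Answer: $-10$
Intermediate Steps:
$N = 12$ ($N = - 2 \left(-3 - 3\right) = \left(-2\right) \left(-6\right) = 12$)
$O{\left(r,p \right)} = 1 + r^{2} + 12 p$ ($O{\left(r,p \right)} = \left(r r + 12 p\right) + 1 = \left(r^{2} + 12 p\right) + 1 = 1 + r^{2} + 12 p$)
$W{\left(s \right)} = 10$
$j{\left(Z \right)} = 0$ ($j{\left(Z \right)} = Z^{2} \cdot 0 = 0$)
$j{\left(O{\left(1,4 \right)} \right)} - W{\left(22 \right)} = 0 - 10 = -10$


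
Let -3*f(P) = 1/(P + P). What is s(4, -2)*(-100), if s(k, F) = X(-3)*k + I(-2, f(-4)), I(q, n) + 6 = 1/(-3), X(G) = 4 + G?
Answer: 700/3 ≈ 233.33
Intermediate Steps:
f(P) = -1/(6*P) (f(P) = -1/(3*(P + P)) = -1/(2*P)/3 = -1/(6*P))
I(q, n) = -19/3 (I(q, n) = -6 + 1/(-3) = -6 - 1/3 = -19/3)
s(k, F) = -19/3 + k (s(k, F) = (4 - 3)*k - 19/3 = 1*k - 19/3 = k - 19/3 = -19/3 + k)
s(4, -2)*(-100) = (-19/3 + 4)*(-100) = -7/3*(-100) = 700/3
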